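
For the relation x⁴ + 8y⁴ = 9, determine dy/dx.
Take d/dx of both sides. Since y is implicitly a function of x, the chain rule attaches a y' = dy/dx factor whenever we differentiate through y.

Set F(x, y) = (left side) − (right side), so the curve is F = 0. Differentiating each term of F:
  d/dx[x^4] = 4x^3
  d/dx[8y^4] = 32y^3·y'
  d/dx[-9] = 0

Collecting, the y'-free part is the partial derivative in x and the y' coefficient is the partial derivative in y:
  ∂F/∂x = 4x^3
  ∂F/∂y = 32y^3

so d/dx[F(x, y(x))] = ∂F/∂x + (∂F/∂y)·y' = 0. Rearranging,
  dy/dx = -(∂F/∂x)/(∂F/∂y) = -(4x^3)/(32y^3) = -x^3/(8y^3)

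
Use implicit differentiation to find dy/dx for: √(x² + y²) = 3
Differentiate both sides with respect to x, treating y as y(x). By the chain rule, any term containing y contributes a factor of y' = dy/dx when we differentiate it.

Move every term to one side and write the relation as F(x, y) = 0. Term by term,
  d/dx[√(x^2 + y^2)] = (x + y·y')/√(x^2 + y^2)
  d/dx[-3] = 0

The pieces without y' make up ∂F/∂x and the coefficient of y' is ∂F/∂y:
  ∂F/∂x = x/√(x^2 + y^2),
  ∂F/∂y = y/√(x^2 + y^2).

Since d/dx[F] = ∂F/∂x + (∂F/∂y)·y' = 0, solve for y':
  (∂F/∂y)·y' = -∂F/∂x
  dy/dx = -(∂F/∂x)/(∂F/∂y) = -(x/√(x^2 + y^2))/(y/√(x^2 + y^2)) = -x/y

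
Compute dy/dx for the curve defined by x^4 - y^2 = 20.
Apply d/dx to both sides, remembering that y depends on x. Each occurrence of y therefore brings in a y' = dy/dx via the chain rule.

With F(x, y) equal to the left-hand side minus the right, differentiate F term by term:
  d/dx[x^4] = 4x^3
  d/dx[-y^2] = -2y·y'
  d/dx[-20] = 0
Adding these up, d/dx[F] = 0 becomes
  (4x^3) + (-2y)·y' = 0,
so isolating y',
  dy/dx = -(4x^3)/(-2y) = 2x^3/y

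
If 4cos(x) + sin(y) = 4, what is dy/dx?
Apply d/dx to both sides, remembering that y depends on x. Each occurrence of y therefore brings in a y' = dy/dx via the chain rule.

With F(x, y) equal to the left-hand side minus the right, differentiate F term by term:
  d/dx[sin(y)] = y'·cos(y)
  d/dx[4cos(x)] = -4sin(x)
  d/dx[-4] = 0
Adding these up, d/dx[F] = 0 becomes
  (-4sin(x)) + (cos(y))·y' = 0,
so isolating y',
  dy/dx = -(-4sin(x))/(cos(y)) = 4sin(x)/cos(y)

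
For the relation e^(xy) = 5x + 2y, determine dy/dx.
Differentiate both sides with respect to x, treating y as y(x). By the chain rule, any term containing y contributes a factor of y' = dy/dx when we differentiate it.

Move every term to one side and write the relation as F(x, y) = 0. Term by term,
  d/dx[-5x] = -5
  d/dx[-2y] = -2·y'
  d/dx[e^(xy)] = (x·y' + y)·e^(xy)

The pieces without y' make up ∂F/∂x and the coefficient of y' is ∂F/∂y:
  ∂F/∂x = y·e^(xy) - 5,
  ∂F/∂y = x·e^(xy) - 2.

Since d/dx[F] = ∂F/∂x + (∂F/∂y)·y' = 0, solve for y':
  (∂F/∂y)·y' = -∂F/∂x
  dy/dx = -(∂F/∂x)/(∂F/∂y) = -(y·e^(xy) - 5)/(x·e^(xy) - 2) = (-y·e^(xy) + 5)/(x·e^(xy) - 2)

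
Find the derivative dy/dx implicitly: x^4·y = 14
Differentiate both sides with respect to x, treating y as y(x). By the chain rule, any term containing y contributes a factor of y' = dy/dx when we differentiate it.

Move every term to one side and write the relation as F(x, y) = 0. Term by term,
  d/dx[x^4y] = x^4·y' + 4x^3y
  d/dx[-14] = 0

The pieces without y' make up ∂F/∂x and the coefficient of y' is ∂F/∂y:
  ∂F/∂x = 4x^3y,
  ∂F/∂y = x^4.

Since d/dx[F] = ∂F/∂x + (∂F/∂y)·y' = 0, solve for y':
  (∂F/∂y)·y' = -∂F/∂x
  dy/dx = -(∂F/∂x)/(∂F/∂y) = -(4x^3y)/(x^4) = -4y/x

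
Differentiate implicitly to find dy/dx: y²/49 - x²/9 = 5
Take d/dx of both sides. Since y is implicitly a function of x, the chain rule attaches a y' = dy/dx factor whenever we differentiate through y.

Set F(x, y) = (left side) − (right side), so the curve is F = 0. Differentiating each term of F:
  d/dx[-x^2/9] = -2x/9
  d/dx[y^2/49] = 2y·y'/49
  d/dx[-5] = 0

Collecting, the y'-free part is the partial derivative in x and the y' coefficient is the partial derivative in y:
  ∂F/∂x = -2x/9
  ∂F/∂y = 2y/49

so d/dx[F(x, y(x))] = ∂F/∂x + (∂F/∂y)·y' = 0. Rearranging,
  dy/dx = -(∂F/∂x)/(∂F/∂y) = -(-2x/9)/(2y/49) = 49x/(9y)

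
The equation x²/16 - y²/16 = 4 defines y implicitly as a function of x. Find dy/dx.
Apply d/dx to both sides, remembering that y depends on x. Each occurrence of y therefore brings in a y' = dy/dx via the chain rule.

With F(x, y) equal to the left-hand side minus the right, differentiate F term by term:
  d/dx[x^2/16] = x/8
  d/dx[-y^2/16] = -y·y'/8
  d/dx[-4] = 0
Adding these up, d/dx[F] = 0 becomes
  (x/8) + (-y/8)·y' = 0,
so isolating y',
  dy/dx = -(x/8)/(-y/8) = x/y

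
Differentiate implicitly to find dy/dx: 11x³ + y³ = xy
Differentiate both sides with respect to x, treating y as y(x). By the chain rule, any term containing y contributes a factor of y' = dy/dx when we differentiate it.

Move every term to one side and write the relation as F(x, y) = 0. Term by term,
  d/dx[11x^3] = 33x^2
  d/dx[-xy] = -x·y' - y
  d/dx[y^3] = 3y^2·y'

The pieces without y' make up ∂F/∂x and the coefficient of y' is ∂F/∂y:
  ∂F/∂x = 33x^2 - y,
  ∂F/∂y = -x + 3y^2.

Since d/dx[F] = ∂F/∂x + (∂F/∂y)·y' = 0, solve for y':
  (∂F/∂y)·y' = -∂F/∂x
  dy/dx = -(∂F/∂x)/(∂F/∂y) = -(33x^2 - y)/(-x + 3y^2) = (33x^2 - y)/(x - 3y^2)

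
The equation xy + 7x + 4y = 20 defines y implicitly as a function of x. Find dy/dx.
Take d/dx of both sides. Since y is implicitly a function of x, the chain rule attaches a y' = dy/dx factor whenever we differentiate through y.

Set F(x, y) = (left side) − (right side), so the curve is F = 0. Differentiating each term of F:
  d/dx[xy] = x·y' + y
  d/dx[7x] = 7
  d/dx[4y] = 4·y'
  d/dx[-20] = 0

Collecting, the y'-free part is the partial derivative in x and the y' coefficient is the partial derivative in y:
  ∂F/∂x = y + 7
  ∂F/∂y = x + 4

so d/dx[F(x, y(x))] = ∂F/∂x + (∂F/∂y)·y' = 0. Rearranging,
  dy/dx = -(∂F/∂x)/(∂F/∂y) = -(y + 7)/(x + 4) = (-y - 7)/(x + 4)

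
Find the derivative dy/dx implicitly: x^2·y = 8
Apply d/dx to both sides, remembering that y depends on x. Each occurrence of y therefore brings in a y' = dy/dx via the chain rule.

With F(x, y) equal to the left-hand side minus the right, differentiate F term by term:
  d/dx[x^2y] = x^2·y' + 2xy
  d/dx[-8] = 0
Adding these up, d/dx[F] = 0 becomes
  (2xy) + (x^2)·y' = 0,
so isolating y',
  dy/dx = -(2xy)/(x^2) = -2y/x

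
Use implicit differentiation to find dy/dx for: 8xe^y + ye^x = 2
Differentiate the relation implicitly: treat y = y(x) and apply the chain rule, so every y-derivative picks up a y' = dy/dx factor.

With everything moved to the left-hand side, differentiate term by term:
  d/dx[8x·e^(y)] = 8x·y'·e^(y) + 8e^(y)
  d/dx[y·e^(x)] = y·e^(x) + y'·e^(x)
  d/dx[-2] = 0

Separating the contributions that come from x directly and those that come through y:
  without y':      y·e^(x) + 8e^(y)
  multiplying y':  8x·e^(y) + e^(x)

so (y·e^(x) + 8e^(y)) + (8x·e^(y) + e^(x))·y' = 0, and therefore
  dy/dx = -(y·e^(x) + 8e^(y))/(8x·e^(y) + e^(x)) = (-y·e^(x) - 8e^(y))/(8x·e^(y) + e^(x))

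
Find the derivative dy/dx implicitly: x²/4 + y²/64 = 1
Take d/dx of both sides. Since y is implicitly a function of x, the chain rule attaches a y' = dy/dx factor whenever we differentiate through y.

Set F(x, y) = (left side) − (right side), so the curve is F = 0. Differentiating each term of F:
  d/dx[x^2/4] = x/2
  d/dx[y^2/64] = y·y'/32
  d/dx[-1] = 0

Collecting, the y'-free part is the partial derivative in x and the y' coefficient is the partial derivative in y:
  ∂F/∂x = x/2
  ∂F/∂y = y/32

so d/dx[F(x, y(x))] = ∂F/∂x + (∂F/∂y)·y' = 0. Rearranging,
  dy/dx = -(∂F/∂x)/(∂F/∂y) = -(x/2)/(y/32) = -16x/y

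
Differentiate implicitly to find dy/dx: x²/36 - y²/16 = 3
Apply d/dx to both sides, remembering that y depends on x. Each occurrence of y therefore brings in a y' = dy/dx via the chain rule.

With F(x, y) equal to the left-hand side minus the right, differentiate F term by term:
  d/dx[x^2/36] = x/18
  d/dx[-y^2/16] = -y·y'/8
  d/dx[-3] = 0
Adding these up, d/dx[F] = 0 becomes
  (x/18) + (-y/8)·y' = 0,
so isolating y',
  dy/dx = -(x/18)/(-y/8) = 4x/(9y)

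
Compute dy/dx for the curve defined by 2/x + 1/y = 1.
Apply d/dx to both sides, remembering that y depends on x. Each occurrence of y therefore brings in a y' = dy/dx via the chain rule.

With F(x, y) equal to the left-hand side minus the right, differentiate F term by term:
  d/dx[1/y] = -y'/y^2
  d/dx[2/x] = -2/x^2
  d/dx[-1] = 0
Adding these up, d/dx[F] = 0 becomes
  (-2/x^2) + (-1/y^2)·y' = 0,
so isolating y',
  dy/dx = -(-2/x^2)/(-1/y^2) = -2y^2/x^2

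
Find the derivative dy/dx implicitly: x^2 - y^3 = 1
Differentiate the relation implicitly: treat y = y(x) and apply the chain rule, so every y-derivative picks up a y' = dy/dx factor.

With everything moved to the left-hand side, differentiate term by term:
  d/dx[x^2] = 2x
  d/dx[-y^3] = -3y^2·y'
  d/dx[-1] = 0

Separating the contributions that come from x directly and those that come through y:
  without y':      2x
  multiplying y':  -3y^2

so (2x) + (-3y^2)·y' = 0, and therefore
  dy/dx = -(2x)/(-3y^2) = 2x/(3y^2)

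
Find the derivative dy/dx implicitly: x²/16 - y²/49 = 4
Take d/dx of both sides. Since y is implicitly a function of x, the chain rule attaches a y' = dy/dx factor whenever we differentiate through y.

Set F(x, y) = (left side) − (right side), so the curve is F = 0. Differentiating each term of F:
  d/dx[x^2/16] = x/8
  d/dx[-y^2/49] = -2y·y'/49
  d/dx[-4] = 0

Collecting, the y'-free part is the partial derivative in x and the y' coefficient is the partial derivative in y:
  ∂F/∂x = x/8
  ∂F/∂y = -2y/49

so d/dx[F(x, y(x))] = ∂F/∂x + (∂F/∂y)·y' = 0. Rearranging,
  dy/dx = -(∂F/∂x)/(∂F/∂y) = -(x/8)/(-2y/49) = 49x/(16y)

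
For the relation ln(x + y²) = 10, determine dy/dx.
Differentiate both sides with respect to x, treating y as y(x). By the chain rule, any term containing y contributes a factor of y' = dy/dx when we differentiate it.

Move every term to one side and write the relation as F(x, y) = 0. Term by term,
  d/dx[ln(x + y^2)] = (2y·y' + 1)/(x + y^2)
  d/dx[-10] = 0

The pieces without y' make up ∂F/∂x and the coefficient of y' is ∂F/∂y:
  ∂F/∂x = 1/(x + y^2),
  ∂F/∂y = 2y/(x + y^2).

Since d/dx[F] = ∂F/∂x + (∂F/∂y)·y' = 0, solve for y':
  (∂F/∂y)·y' = -∂F/∂x
  dy/dx = -(∂F/∂x)/(∂F/∂y) = -(1/(x + y^2))/(2y/(x + y^2)) = -1/(2y)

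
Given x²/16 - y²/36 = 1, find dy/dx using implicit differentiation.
Take d/dx of both sides. Since y is implicitly a function of x, the chain rule attaches a y' = dy/dx factor whenever we differentiate through y.

Set F(x, y) = (left side) − (right side), so the curve is F = 0. Differentiating each term of F:
  d/dx[x^2/16] = x/8
  d/dx[-y^2/36] = -y·y'/18
  d/dx[-1] = 0

Collecting, the y'-free part is the partial derivative in x and the y' coefficient is the partial derivative in y:
  ∂F/∂x = x/8
  ∂F/∂y = -y/18

so d/dx[F(x, y(x))] = ∂F/∂x + (∂F/∂y)·y' = 0. Rearranging,
  dy/dx = -(∂F/∂x)/(∂F/∂y) = -(x/8)/(-y/18) = 9x/(4y)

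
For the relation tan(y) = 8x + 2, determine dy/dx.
Differentiate the relation implicitly: treat y = y(x) and apply the chain rule, so every y-derivative picks up a y' = dy/dx factor.

With everything moved to the left-hand side, differentiate term by term:
  d/dx[-8x] = -8
  d/dx[tan(y)] = y'(tan(y)^2 + 1)
  d/dx[-2] = 0

Separating the contributions that come from x directly and those that come through y:
  without y':      -8
  multiplying y':  tan(y)^2 + 1

so (-8) + (tan(y)^2 + 1)·y' = 0, and therefore
  dy/dx = -(-8)/(tan(y)^2 + 1) = 8cos(y)^2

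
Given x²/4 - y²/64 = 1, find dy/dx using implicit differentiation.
Take d/dx of both sides. Since y is implicitly a function of x, the chain rule attaches a y' = dy/dx factor whenever we differentiate through y.

Set F(x, y) = (left side) − (right side), so the curve is F = 0. Differentiating each term of F:
  d/dx[x^2/4] = x/2
  d/dx[-y^2/64] = -y·y'/32
  d/dx[-1] = 0

Collecting, the y'-free part is the partial derivative in x and the y' coefficient is the partial derivative in y:
  ∂F/∂x = x/2
  ∂F/∂y = -y/32

so d/dx[F(x, y(x))] = ∂F/∂x + (∂F/∂y)·y' = 0. Rearranging,
  dy/dx = -(∂F/∂x)/(∂F/∂y) = -(x/2)/(-y/32) = 16x/y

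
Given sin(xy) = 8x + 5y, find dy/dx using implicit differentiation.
Take d/dx of both sides. Since y is implicitly a function of x, the chain rule attaches a y' = dy/dx factor whenever we differentiate through y.

Set F(x, y) = (left side) − (right side), so the curve is F = 0. Differentiating each term of F:
  d/dx[-8x] = -8
  d/dx[-5y] = -5·y'
  d/dx[sin(xy)] = (x·y' + y)·cos(xy)

Collecting, the y'-free part is the partial derivative in x and the y' coefficient is the partial derivative in y:
  ∂F/∂x = y·cos(xy) - 8
  ∂F/∂y = x·cos(xy) - 5

so d/dx[F(x, y(x))] = ∂F/∂x + (∂F/∂y)·y' = 0. Rearranging,
  dy/dx = -(∂F/∂x)/(∂F/∂y) = -(y·cos(xy) - 8)/(x·cos(xy) - 5) = (-y·cos(xy) + 8)/(x·cos(xy) - 5)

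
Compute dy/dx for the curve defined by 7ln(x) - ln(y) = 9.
Take d/dx of both sides. Since y is implicitly a function of x, the chain rule attaches a y' = dy/dx factor whenever we differentiate through y.

Set F(x, y) = (left side) − (right side), so the curve is F = 0. Differentiating each term of F:
  d/dx[7ln(x)] = 7/x
  d/dx[-ln(y)] = -y'/y
  d/dx[-9] = 0

Collecting, the y'-free part is the partial derivative in x and the y' coefficient is the partial derivative in y:
  ∂F/∂x = 7/x
  ∂F/∂y = -1/y

so d/dx[F(x, y(x))] = ∂F/∂x + (∂F/∂y)·y' = 0. Rearranging,
  dy/dx = -(∂F/∂x)/(∂F/∂y) = -(7/x)/(-1/y) = 7y/x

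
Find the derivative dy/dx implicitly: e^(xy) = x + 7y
Differentiate both sides with respect to x, treating y as y(x). By the chain rule, any term containing y contributes a factor of y' = dy/dx when we differentiate it.

Move every term to one side and write the relation as F(x, y) = 0. Term by term,
  d/dx[-x] = -1
  d/dx[-7y] = -7·y'
  d/dx[e^(xy)] = (x·y' + y)·e^(xy)

The pieces without y' make up ∂F/∂x and the coefficient of y' is ∂F/∂y:
  ∂F/∂x = y·e^(xy) - 1,
  ∂F/∂y = x·e^(xy) - 7.

Since d/dx[F] = ∂F/∂x + (∂F/∂y)·y' = 0, solve for y':
  (∂F/∂y)·y' = -∂F/∂x
  dy/dx = -(∂F/∂x)/(∂F/∂y) = -(y·e^(xy) - 1)/(x·e^(xy) - 7) = (-y·e^(xy) + 1)/(x·e^(xy) - 7)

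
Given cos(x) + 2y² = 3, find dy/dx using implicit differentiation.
Differentiate both sides with respect to x, treating y as y(x). By the chain rule, any term containing y contributes a factor of y' = dy/dx when we differentiate it.

Move every term to one side and write the relation as F(x, y) = 0. Term by term,
  d/dx[2y^2] = 4y·y'
  d/dx[cos(x)] = -sin(x)
  d/dx[-3] = 0

The pieces without y' make up ∂F/∂x and the coefficient of y' is ∂F/∂y:
  ∂F/∂x = -sin(x),
  ∂F/∂y = 4y.

Since d/dx[F] = ∂F/∂x + (∂F/∂y)·y' = 0, solve for y':
  (∂F/∂y)·y' = -∂F/∂x
  dy/dx = -(∂F/∂x)/(∂F/∂y) = -(-sin(x))/(4y) = sin(x)/(4y)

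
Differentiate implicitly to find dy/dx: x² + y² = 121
Apply d/dx to both sides, remembering that y depends on x. Each occurrence of y therefore brings in a y' = dy/dx via the chain rule.

With F(x, y) equal to the left-hand side minus the right, differentiate F term by term:
  d/dx[x^2] = 2x
  d/dx[y^2] = 2y·y'
  d/dx[-121] = 0
Adding these up, d/dx[F] = 0 becomes
  (2x) + (2y)·y' = 0,
so isolating y',
  dy/dx = -(2x)/(2y) = -x/y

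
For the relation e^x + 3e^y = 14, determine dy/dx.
Differentiate both sides with respect to x, treating y as y(x). By the chain rule, any term containing y contributes a factor of y' = dy/dx when we differentiate it.

Move every term to one side and write the relation as F(x, y) = 0. Term by term,
  d/dx[e^(x)] = e^(x)
  d/dx[3e^(y)] = 3·y'·e^(y)
  d/dx[-14] = 0

The pieces without y' make up ∂F/∂x and the coefficient of y' is ∂F/∂y:
  ∂F/∂x = e^(x),
  ∂F/∂y = 3e^(y).

Since d/dx[F] = ∂F/∂x + (∂F/∂y)·y' = 0, solve for y':
  (∂F/∂y)·y' = -∂F/∂x
  dy/dx = -(∂F/∂x)/(∂F/∂y) = -(e^(x))/(3e^(y)) = -e^(x - y)/3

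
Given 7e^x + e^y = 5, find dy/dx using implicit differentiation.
Differentiate both sides with respect to x, treating y as y(x). By the chain rule, any term containing y contributes a factor of y' = dy/dx when we differentiate it.

Move every term to one side and write the relation as F(x, y) = 0. Term by term,
  d/dx[7e^(x)] = 7e^(x)
  d/dx[e^(y)] = y'·e^(y)
  d/dx[-5] = 0

The pieces without y' make up ∂F/∂x and the coefficient of y' is ∂F/∂y:
  ∂F/∂x = 7e^(x),
  ∂F/∂y = e^(y).

Since d/dx[F] = ∂F/∂x + (∂F/∂y)·y' = 0, solve for y':
  (∂F/∂y)·y' = -∂F/∂x
  dy/dx = -(∂F/∂x)/(∂F/∂y) = -(7e^(x))/(e^(y)) = -7e^(x - y)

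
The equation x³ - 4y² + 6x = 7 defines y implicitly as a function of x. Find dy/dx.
Differentiate both sides with respect to x, treating y as y(x). By the chain rule, any term containing y contributes a factor of y' = dy/dx when we differentiate it.

Move every term to one side and write the relation as F(x, y) = 0. Term by term,
  d/dx[x^3] = 3x^2
  d/dx[6x] = 6
  d/dx[-4y^2] = -8y·y'
  d/dx[-7] = 0

The pieces without y' make up ∂F/∂x and the coefficient of y' is ∂F/∂y:
  ∂F/∂x = 3x^2 + 6,
  ∂F/∂y = -8y.

Since d/dx[F] = ∂F/∂x + (∂F/∂y)·y' = 0, solve for y':
  (∂F/∂y)·y' = -∂F/∂x
  dy/dx = -(∂F/∂x)/(∂F/∂y) = -(3x^2 + 6)/(-8y) = 3(x^2 + 2)/(8y)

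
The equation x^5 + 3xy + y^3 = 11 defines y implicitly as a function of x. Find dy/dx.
Apply d/dx to both sides, remembering that y depends on x. Each occurrence of y therefore brings in a y' = dy/dx via the chain rule.

With F(x, y) equal to the left-hand side minus the right, differentiate F term by term:
  d/dx[x^5] = 5x^4
  d/dx[3xy] = 3x·y' + 3y
  d/dx[y^3] = 3y^2·y'
  d/dx[-11] = 0
Adding these up, d/dx[F] = 0 becomes
  (5x^4 + 3y) + (3x + 3y^2)·y' = 0,
so isolating y',
  dy/dx = -(5x^4 + 3y)/(3x + 3y^2) = (-5x^4/3 - y)/(x + y^2)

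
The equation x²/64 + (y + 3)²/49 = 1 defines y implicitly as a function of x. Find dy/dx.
Differentiate the relation implicitly: treat y = y(x) and apply the chain rule, so every y-derivative picks up a y' = dy/dx factor.

With everything moved to the left-hand side, differentiate term by term:
  d/dx[x^2/64] = x/32
  d/dx[(y + 3)^2/49] = 2·y'(y + 3)/49
  d/dx[-1] = 0

Separating the contributions that come from x directly and those that come through y:
  without y':      x/32
  multiplying y':  2y/49 + 6/49

so (x/32) + (2y/49 + 6/49)·y' = 0, and therefore
  dy/dx = -(x/32)/(2y/49 + 6/49)
        = -(x/32)/(2(y + 3)/49) = -49x/(64y + 192)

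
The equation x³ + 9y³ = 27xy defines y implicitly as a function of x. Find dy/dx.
Take d/dx of both sides. Since y is implicitly a function of x, the chain rule attaches a y' = dy/dx factor whenever we differentiate through y.

Set F(x, y) = (left side) − (right side), so the curve is F = 0. Differentiating each term of F:
  d/dx[x^3] = 3x^2
  d/dx[-27xy] = -27x·y' - 27y
  d/dx[9y^3] = 27y^2·y'

Collecting, the y'-free part is the partial derivative in x and the y' coefficient is the partial derivative in y:
  ∂F/∂x = 3x^2 - 27y
  ∂F/∂y = -27x + 27y^2

so d/dx[F(x, y(x))] = ∂F/∂x + (∂F/∂y)·y' = 0. Rearranging,
  dy/dx = -(∂F/∂x)/(∂F/∂y) = -(3x^2 - 27y)/(-27x + 27y^2) = (x^2/9 - y)/(x - y^2)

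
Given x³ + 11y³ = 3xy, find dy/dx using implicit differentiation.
Differentiate both sides with respect to x, treating y as y(x). By the chain rule, any term containing y contributes a factor of y' = dy/dx when we differentiate it.

Move every term to one side and write the relation as F(x, y) = 0. Term by term,
  d/dx[x^3] = 3x^2
  d/dx[-3xy] = -3x·y' - 3y
  d/dx[11y^3] = 33y^2·y'

The pieces without y' make up ∂F/∂x and the coefficient of y' is ∂F/∂y:
  ∂F/∂x = 3x^2 - 3y,
  ∂F/∂y = -3x + 33y^2.

Since d/dx[F] = ∂F/∂x + (∂F/∂y)·y' = 0, solve for y':
  (∂F/∂y)·y' = -∂F/∂x
  dy/dx = -(∂F/∂x)/(∂F/∂y) = -(3x^2 - 3y)/(-3x + 33y^2) = (x^2 - y)/(x - 11y^2)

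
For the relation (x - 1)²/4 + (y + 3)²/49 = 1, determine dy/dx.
Take d/dx of both sides. Since y is implicitly a function of x, the chain rule attaches a y' = dy/dx factor whenever we differentiate through y.

Set F(x, y) = (left side) − (right side), so the curve is F = 0. Differentiating each term of F:
  d/dx[(x - 1)^2/4] = x/2 - 1/2
  d/dx[(y + 3)^2/49] = 2·y'(y + 3)/49
  d/dx[-1] = 0

Collecting, the y'-free part is the partial derivative in x and the y' coefficient is the partial derivative in y:
  ∂F/∂x = x/2 - 1/2
  ∂F/∂y = 2y/49 + 6/49

so d/dx[F(x, y(x))] = ∂F/∂x + (∂F/∂y)·y' = 0. Rearranging,
  dy/dx = -(∂F/∂x)/(∂F/∂y) = -(x/2 - 1/2)/(2y/49 + 6/49)
        = -((x - 1)/2)/(2(y + 3)/49) = 49(1 - x)/(4(y + 3))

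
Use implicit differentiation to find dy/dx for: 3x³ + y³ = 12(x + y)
Take d/dx of both sides. Since y is implicitly a function of x, the chain rule attaches a y' = dy/dx factor whenever we differentiate through y.

Set F(x, y) = (left side) − (right side), so the curve is F = 0. Differentiating each term of F:
  d/dx[3x^3] = 9x^2
  d/dx[-12x] = -12
  d/dx[y^3] = 3y^2·y'
  d/dx[-12y] = -12·y'

Collecting, the y'-free part is the partial derivative in x and the y' coefficient is the partial derivative in y:
  ∂F/∂x = 9x^2 - 12
  ∂F/∂y = 3y^2 - 12

so d/dx[F(x, y(x))] = ∂F/∂x + (∂F/∂y)·y' = 0. Rearranging,
  dy/dx = -(∂F/∂x)/(∂F/∂y) = -(9x^2 - 12)/(3y^2 - 12) = (4 - 3x^2)/(y^2 - 4)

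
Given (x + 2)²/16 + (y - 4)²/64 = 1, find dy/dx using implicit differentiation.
Differentiate both sides with respect to x, treating y as y(x). By the chain rule, any term containing y contributes a factor of y' = dy/dx when we differentiate it.

Move every term to one side and write the relation as F(x, y) = 0. Term by term,
  d/dx[(x + 2)^2/16] = x/8 + 1/4
  d/dx[(y - 4)^2/64] = y'(y - 4)/32
  d/dx[-1] = 0

The pieces without y' make up ∂F/∂x and the coefficient of y' is ∂F/∂y:
  ∂F/∂x = x/8 + 1/4,
  ∂F/∂y = y/32 - 1/8.

Since d/dx[F] = ∂F/∂x + (∂F/∂y)·y' = 0, solve for y':
  (∂F/∂y)·y' = -∂F/∂x
  dy/dx = -(∂F/∂x)/(∂F/∂y) = -(x/8 + 1/4)/(y/32 - 1/8)
        = -((x + 2)/8)/((y - 4)/32) = 4(-x - 2)/(y - 4)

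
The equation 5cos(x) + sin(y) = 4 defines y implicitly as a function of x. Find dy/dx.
Differentiate both sides with respect to x, treating y as y(x). By the chain rule, any term containing y contributes a factor of y' = dy/dx when we differentiate it.

Move every term to one side and write the relation as F(x, y) = 0. Term by term,
  d/dx[sin(y)] = y'·cos(y)
  d/dx[5cos(x)] = -5sin(x)
  d/dx[-4] = 0

The pieces without y' make up ∂F/∂x and the coefficient of y' is ∂F/∂y:
  ∂F/∂x = -5sin(x),
  ∂F/∂y = cos(y).

Since d/dx[F] = ∂F/∂x + (∂F/∂y)·y' = 0, solve for y':
  (∂F/∂y)·y' = -∂F/∂x
  dy/dx = -(∂F/∂x)/(∂F/∂y) = -(-5sin(x))/(cos(y)) = 5sin(x)/cos(y)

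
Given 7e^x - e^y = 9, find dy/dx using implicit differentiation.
Apply d/dx to both sides, remembering that y depends on x. Each occurrence of y therefore brings in a y' = dy/dx via the chain rule.

With F(x, y) equal to the left-hand side minus the right, differentiate F term by term:
  d/dx[7e^(x)] = 7e^(x)
  d/dx[-e^(y)] = -y'·e^(y)
  d/dx[-9] = 0
Adding these up, d/dx[F] = 0 becomes
  (7e^(x)) + (-e^(y))·y' = 0,
so isolating y',
  dy/dx = -(7e^(x))/(-e^(y)) = 7e^(x - y)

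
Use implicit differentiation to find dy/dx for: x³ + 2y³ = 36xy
Take d/dx of both sides. Since y is implicitly a function of x, the chain rule attaches a y' = dy/dx factor whenever we differentiate through y.

Set F(x, y) = (left side) − (right side), so the curve is F = 0. Differentiating each term of F:
  d/dx[x^3] = 3x^2
  d/dx[-36xy] = -36x·y' - 36y
  d/dx[2y^3] = 6y^2·y'

Collecting, the y'-free part is the partial derivative in x and the y' coefficient is the partial derivative in y:
  ∂F/∂x = 3x^2 - 36y
  ∂F/∂y = -36x + 6y^2

so d/dx[F(x, y(x))] = ∂F/∂x + (∂F/∂y)·y' = 0. Rearranging,
  dy/dx = -(∂F/∂x)/(∂F/∂y) = -(3x^2 - 36y)/(-36x + 6y^2) = (x^2 - 12y)/(2(6x - y^2))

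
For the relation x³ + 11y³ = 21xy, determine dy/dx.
Differentiate the relation implicitly: treat y = y(x) and apply the chain rule, so every y-derivative picks up a y' = dy/dx factor.

With everything moved to the left-hand side, differentiate term by term:
  d/dx[x^3] = 3x^2
  d/dx[-21xy] = -21x·y' - 21y
  d/dx[11y^3] = 33y^2·y'

Separating the contributions that come from x directly and those that come through y:
  without y':      3x^2 - 21y
  multiplying y':  -21x + 33y^2

so (3x^2 - 21y) + (-21x + 33y^2)·y' = 0, and therefore
  dy/dx = -(3x^2 - 21y)/(-21x + 33y^2) = (x^2 - 7y)/(7x - 11y^2)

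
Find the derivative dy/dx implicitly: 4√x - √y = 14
Take d/dx of both sides. Since y is implicitly a function of x, the chain rule attaches a y' = dy/dx factor whenever we differentiate through y.

Set F(x, y) = (left side) − (right side), so the curve is F = 0. Differentiating each term of F:
  d/dx[4√(x)] = 2/√(x)
  d/dx[-√(y)] = -y'/(2√(y))
  d/dx[-14] = 0

Collecting, the y'-free part is the partial derivative in x and the y' coefficient is the partial derivative in y:
  ∂F/∂x = 2/√(x)
  ∂F/∂y = -1/(2√(y))

so d/dx[F(x, y(x))] = ∂F/∂x + (∂F/∂y)·y' = 0. Rearranging,
  dy/dx = -(∂F/∂x)/(∂F/∂y) = -(2/√(x))/(-1/(2√(y))) = 4√(y)/√(x)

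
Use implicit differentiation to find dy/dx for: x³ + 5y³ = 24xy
Take d/dx of both sides. Since y is implicitly a function of x, the chain rule attaches a y' = dy/dx factor whenever we differentiate through y.

Set F(x, y) = (left side) − (right side), so the curve is F = 0. Differentiating each term of F:
  d/dx[x^3] = 3x^2
  d/dx[-24xy] = -24x·y' - 24y
  d/dx[5y^3] = 15y^2·y'

Collecting, the y'-free part is the partial derivative in x and the y' coefficient is the partial derivative in y:
  ∂F/∂x = 3x^2 - 24y
  ∂F/∂y = -24x + 15y^2

so d/dx[F(x, y(x))] = ∂F/∂x + (∂F/∂y)·y' = 0. Rearranging,
  dy/dx = -(∂F/∂x)/(∂F/∂y) = -(3x^2 - 24y)/(-24x + 15y^2) = (x^2 - 8y)/(8x - 5y^2)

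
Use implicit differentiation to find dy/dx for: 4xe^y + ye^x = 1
Apply d/dx to both sides, remembering that y depends on x. Each occurrence of y therefore brings in a y' = dy/dx via the chain rule.

With F(x, y) equal to the left-hand side minus the right, differentiate F term by term:
  d/dx[4x·e^(y)] = 4x·y'·e^(y) + 4e^(y)
  d/dx[y·e^(x)] = y·e^(x) + y'·e^(x)
  d/dx[-1] = 0
Adding these up, d/dx[F] = 0 becomes
  (y·e^(x) + 4e^(y)) + (4x·e^(y) + e^(x))·y' = 0,
so isolating y',
  dy/dx = -(y·e^(x) + 4e^(y))/(4x·e^(y) + e^(x)) = (-y·e^(x) - 4e^(y))/(4x·e^(y) + e^(x))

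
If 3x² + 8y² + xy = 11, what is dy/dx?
Take d/dx of both sides. Since y is implicitly a function of x, the chain rule attaches a y' = dy/dx factor whenever we differentiate through y.

Set F(x, y) = (left side) − (right side), so the curve is F = 0. Differentiating each term of F:
  d/dx[3x^2] = 6x
  d/dx[xy] = x·y' + y
  d/dx[8y^2] = 16y·y'
  d/dx[-11] = 0

Collecting, the y'-free part is the partial derivative in x and the y' coefficient is the partial derivative in y:
  ∂F/∂x = 6x + y
  ∂F/∂y = x + 16y

so d/dx[F(x, y(x))] = ∂F/∂x + (∂F/∂y)·y' = 0. Rearranging,
  dy/dx = -(∂F/∂x)/(∂F/∂y) = -(6x + y)/(x + 16y) = (-6x - y)/(x + 16y)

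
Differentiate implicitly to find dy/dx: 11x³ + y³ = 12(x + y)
Differentiate the relation implicitly: treat y = y(x) and apply the chain rule, so every y-derivative picks up a y' = dy/dx factor.

With everything moved to the left-hand side, differentiate term by term:
  d/dx[11x^3] = 33x^2
  d/dx[-12x] = -12
  d/dx[y^3] = 3y^2·y'
  d/dx[-12y] = -12·y'

Separating the contributions that come from x directly and those that come through y:
  without y':      33x^2 - 12
  multiplying y':  3y^2 - 12

so (33x^2 - 12) + (3y^2 - 12)·y' = 0, and therefore
  dy/dx = -(33x^2 - 12)/(3y^2 - 12) = (4 - 11x^2)/(y^2 - 4)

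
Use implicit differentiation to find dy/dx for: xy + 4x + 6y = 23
Take d/dx of both sides. Since y is implicitly a function of x, the chain rule attaches a y' = dy/dx factor whenever we differentiate through y.

Set F(x, y) = (left side) − (right side), so the curve is F = 0. Differentiating each term of F:
  d/dx[xy] = x·y' + y
  d/dx[4x] = 4
  d/dx[6y] = 6·y'
  d/dx[-23] = 0

Collecting, the y'-free part is the partial derivative in x and the y' coefficient is the partial derivative in y:
  ∂F/∂x = y + 4
  ∂F/∂y = x + 6

so d/dx[F(x, y(x))] = ∂F/∂x + (∂F/∂y)·y' = 0. Rearranging,
  dy/dx = -(∂F/∂x)/(∂F/∂y) = -(y + 4)/(x + 6) = (-y - 4)/(x + 6)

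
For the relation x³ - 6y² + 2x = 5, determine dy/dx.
Differentiate both sides with respect to x, treating y as y(x). By the chain rule, any term containing y contributes a factor of y' = dy/dx when we differentiate it.

Move every term to one side and write the relation as F(x, y) = 0. Term by term,
  d/dx[x^3] = 3x^2
  d/dx[2x] = 2
  d/dx[-6y^2] = -12y·y'
  d/dx[-5] = 0

The pieces without y' make up ∂F/∂x and the coefficient of y' is ∂F/∂y:
  ∂F/∂x = 3x^2 + 2,
  ∂F/∂y = -12y.

Since d/dx[F] = ∂F/∂x + (∂F/∂y)·y' = 0, solve for y':
  (∂F/∂y)·y' = -∂F/∂x
  dy/dx = -(∂F/∂x)/(∂F/∂y) = -(3x^2 + 2)/(-12y) = (3x^2 + 2)/(12y)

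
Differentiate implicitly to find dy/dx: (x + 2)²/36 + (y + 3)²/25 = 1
Apply d/dx to both sides, remembering that y depends on x. Each occurrence of y therefore brings in a y' = dy/dx via the chain rule.

With F(x, y) equal to the left-hand side minus the right, differentiate F term by term:
  d/dx[(x + 2)^2/36] = x/18 + 1/9
  d/dx[(y + 3)^2/25] = 2·y'(y + 3)/25
  d/dx[-1] = 0
Adding these up, d/dx[F] = 0 becomes
  (x/18 + 1/9) + (2y/25 + 6/25)·y' = 0,
so isolating y',
  dy/dx = -(x/18 + 1/9)/(2y/25 + 6/25)
        = -((x + 2)/18)/(2(y + 3)/25) = 25(-x - 2)/(36(y + 3))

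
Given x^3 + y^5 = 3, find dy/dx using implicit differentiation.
Differentiate the relation implicitly: treat y = y(x) and apply the chain rule, so every y-derivative picks up a y' = dy/dx factor.

With everything moved to the left-hand side, differentiate term by term:
  d/dx[x^3] = 3x^2
  d/dx[y^5] = 5y^4·y'
  d/dx[-3] = 0

Separating the contributions that come from x directly and those that come through y:
  without y':      3x^2
  multiplying y':  5y^4

so (3x^2) + (5y^4)·y' = 0, and therefore
  dy/dx = -(3x^2)/(5y^4) = -3x^2/(5y^4)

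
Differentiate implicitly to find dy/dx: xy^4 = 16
Apply d/dx to both sides, remembering that y depends on x. Each occurrence of y therefore brings in a y' = dy/dx via the chain rule.

With F(x, y) equal to the left-hand side minus the right, differentiate F term by term:
  d/dx[xy^4] = 4xy^3·y' + y^4
  d/dx[-16] = 0
Adding these up, d/dx[F] = 0 becomes
  (y^4) + (4xy^3)·y' = 0,
so isolating y',
  dy/dx = -(y^4)/(4xy^3) = -y/(4x)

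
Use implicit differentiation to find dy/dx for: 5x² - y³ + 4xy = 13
Apply d/dx to both sides, remembering that y depends on x. Each occurrence of y therefore brings in a y' = dy/dx via the chain rule.

With F(x, y) equal to the left-hand side minus the right, differentiate F term by term:
  d/dx[5x^2] = 10x
  d/dx[4xy] = 4x·y' + 4y
  d/dx[-y^3] = -3y^2·y'
  d/dx[-13] = 0
Adding these up, d/dx[F] = 0 becomes
  (10x + 4y) + (4x - 3y^2)·y' = 0,
so isolating y',
  dy/dx = -(10x + 4y)/(4x - 3y^2) = 2(-5x - 2y)/(4x - 3y^2)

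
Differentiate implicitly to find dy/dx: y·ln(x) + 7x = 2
Differentiate both sides with respect to x, treating y as y(x). By the chain rule, any term containing y contributes a factor of y' = dy/dx when we differentiate it.

Move every term to one side and write the relation as F(x, y) = 0. Term by term,
  d/dx[7x] = 7
  d/dx[y·ln(x)] = y'·ln(x) + y/x
  d/dx[-2] = 0

The pieces without y' make up ∂F/∂x and the coefficient of y' is ∂F/∂y:
  ∂F/∂x = 7 + y/x,
  ∂F/∂y = ln(x).

Since d/dx[F] = ∂F/∂x + (∂F/∂y)·y' = 0, solve for y':
  (∂F/∂y)·y' = -∂F/∂x
  dy/dx = -(∂F/∂x)/(∂F/∂y) = -(7 + y/x)/(ln(x))
        = -((7x + y)/x)/(ln(x)) = (-7x - y)/(x·ln(x))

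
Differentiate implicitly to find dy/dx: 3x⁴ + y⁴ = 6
Apply d/dx to both sides, remembering that y depends on x. Each occurrence of y therefore brings in a y' = dy/dx via the chain rule.

With F(x, y) equal to the left-hand side minus the right, differentiate F term by term:
  d/dx[3x^4] = 12x^3
  d/dx[y^4] = 4y^3·y'
  d/dx[-6] = 0
Adding these up, d/dx[F] = 0 becomes
  (12x^3) + (4y^3)·y' = 0,
so isolating y',
  dy/dx = -(12x^3)/(4y^3) = -3x^3/y^3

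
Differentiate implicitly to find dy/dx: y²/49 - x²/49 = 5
Take d/dx of both sides. Since y is implicitly a function of x, the chain rule attaches a y' = dy/dx factor whenever we differentiate through y.

Set F(x, y) = (left side) − (right side), so the curve is F = 0. Differentiating each term of F:
  d/dx[-x^2/49] = -2x/49
  d/dx[y^2/49] = 2y·y'/49
  d/dx[-5] = 0

Collecting, the y'-free part is the partial derivative in x and the y' coefficient is the partial derivative in y:
  ∂F/∂x = -2x/49
  ∂F/∂y = 2y/49

so d/dx[F(x, y(x))] = ∂F/∂x + (∂F/∂y)·y' = 0. Rearranging,
  dy/dx = -(∂F/∂x)/(∂F/∂y) = -(-2x/49)/(2y/49) = x/y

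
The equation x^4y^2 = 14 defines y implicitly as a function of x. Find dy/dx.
Take d/dx of both sides. Since y is implicitly a function of x, the chain rule attaches a y' = dy/dx factor whenever we differentiate through y.

Set F(x, y) = (left side) − (right side), so the curve is F = 0. Differentiating each term of F:
  d/dx[x^4y^2] = 2x^4y·y' + 4x^3y^2
  d/dx[-14] = 0

Collecting, the y'-free part is the partial derivative in x and the y' coefficient is the partial derivative in y:
  ∂F/∂x = 4x^3y^2
  ∂F/∂y = 2x^4y

so d/dx[F(x, y(x))] = ∂F/∂x + (∂F/∂y)·y' = 0. Rearranging,
  dy/dx = -(∂F/∂x)/(∂F/∂y) = -(4x^3y^2)/(2x^4y) = -2y/x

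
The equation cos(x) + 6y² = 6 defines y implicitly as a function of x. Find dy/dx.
Differentiate the relation implicitly: treat y = y(x) and apply the chain rule, so every y-derivative picks up a y' = dy/dx factor.

With everything moved to the left-hand side, differentiate term by term:
  d/dx[6y^2] = 12y·y'
  d/dx[cos(x)] = -sin(x)
  d/dx[-6] = 0

Separating the contributions that come from x directly and those that come through y:
  without y':      -sin(x)
  multiplying y':  12y

so (-sin(x)) + (12y)·y' = 0, and therefore
  dy/dx = -(-sin(x))/(12y) = sin(x)/(12y)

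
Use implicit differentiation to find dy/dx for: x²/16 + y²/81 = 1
Take d/dx of both sides. Since y is implicitly a function of x, the chain rule attaches a y' = dy/dx factor whenever we differentiate through y.

Set F(x, y) = (left side) − (right side), so the curve is F = 0. Differentiating each term of F:
  d/dx[x^2/16] = x/8
  d/dx[y^2/81] = 2y·y'/81
  d/dx[-1] = 0

Collecting, the y'-free part is the partial derivative in x and the y' coefficient is the partial derivative in y:
  ∂F/∂x = x/8
  ∂F/∂y = 2y/81

so d/dx[F(x, y(x))] = ∂F/∂x + (∂F/∂y)·y' = 0. Rearranging,
  dy/dx = -(∂F/∂x)/(∂F/∂y) = -(x/8)/(2y/81) = -81x/(16y)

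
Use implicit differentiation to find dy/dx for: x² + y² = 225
Differentiate both sides with respect to x, treating y as y(x). By the chain rule, any term containing y contributes a factor of y' = dy/dx when we differentiate it.

Move every term to one side and write the relation as F(x, y) = 0. Term by term,
  d/dx[x^2] = 2x
  d/dx[y^2] = 2y·y'
  d/dx[-225] = 0

The pieces without y' make up ∂F/∂x and the coefficient of y' is ∂F/∂y:
  ∂F/∂x = 2x,
  ∂F/∂y = 2y.

Since d/dx[F] = ∂F/∂x + (∂F/∂y)·y' = 0, solve for y':
  (∂F/∂y)·y' = -∂F/∂x
  dy/dx = -(∂F/∂x)/(∂F/∂y) = -(2x)/(2y) = -x/y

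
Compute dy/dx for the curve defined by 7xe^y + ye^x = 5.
Differentiate the relation implicitly: treat y = y(x) and apply the chain rule, so every y-derivative picks up a y' = dy/dx factor.

With everything moved to the left-hand side, differentiate term by term:
  d/dx[7x·e^(y)] = 7x·y'·e^(y) + 7e^(y)
  d/dx[y·e^(x)] = y·e^(x) + y'·e^(x)
  d/dx[-5] = 0

Separating the contributions that come from x directly and those that come through y:
  without y':      y·e^(x) + 7e^(y)
  multiplying y':  7x·e^(y) + e^(x)

so (y·e^(x) + 7e^(y)) + (7x·e^(y) + e^(x))·y' = 0, and therefore
  dy/dx = -(y·e^(x) + 7e^(y))/(7x·e^(y) + e^(x)) = (-y·e^(x) - 7e^(y))/(7x·e^(y) + e^(x))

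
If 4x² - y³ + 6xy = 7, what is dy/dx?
Apply d/dx to both sides, remembering that y depends on x. Each occurrence of y therefore brings in a y' = dy/dx via the chain rule.

With F(x, y) equal to the left-hand side minus the right, differentiate F term by term:
  d/dx[4x^2] = 8x
  d/dx[6xy] = 6x·y' + 6y
  d/dx[-y^3] = -3y^2·y'
  d/dx[-7] = 0
Adding these up, d/dx[F] = 0 becomes
  (8x + 6y) + (6x - 3y^2)·y' = 0,
so isolating y',
  dy/dx = -(8x + 6y)/(6x - 3y^2) = 2(-4x - 3y)/(3(2x - y^2))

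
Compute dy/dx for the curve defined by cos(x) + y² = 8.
Take d/dx of both sides. Since y is implicitly a function of x, the chain rule attaches a y' = dy/dx factor whenever we differentiate through y.

Set F(x, y) = (left side) − (right side), so the curve is F = 0. Differentiating each term of F:
  d/dx[y^2] = 2y·y'
  d/dx[cos(x)] = -sin(x)
  d/dx[-8] = 0

Collecting, the y'-free part is the partial derivative in x and the y' coefficient is the partial derivative in y:
  ∂F/∂x = -sin(x)
  ∂F/∂y = 2y

so d/dx[F(x, y(x))] = ∂F/∂x + (∂F/∂y)·y' = 0. Rearranging,
  dy/dx = -(∂F/∂x)/(∂F/∂y) = -(-sin(x))/(2y) = sin(x)/(2y)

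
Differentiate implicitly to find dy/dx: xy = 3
Apply d/dx to both sides, remembering that y depends on x. Each occurrence of y therefore brings in a y' = dy/dx via the chain rule.

With F(x, y) equal to the left-hand side minus the right, differentiate F term by term:
  d/dx[xy] = x·y' + y
  d/dx[-3] = 0
Adding these up, d/dx[F] = 0 becomes
  (y) + (x)·y' = 0,
so isolating y',
  dy/dx = -(y)/(x) = -y/x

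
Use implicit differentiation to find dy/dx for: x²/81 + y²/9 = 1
Differentiate the relation implicitly: treat y = y(x) and apply the chain rule, so every y-derivative picks up a y' = dy/dx factor.

With everything moved to the left-hand side, differentiate term by term:
  d/dx[x^2/81] = 2x/81
  d/dx[y^2/9] = 2y·y'/9
  d/dx[-1] = 0

Separating the contributions that come from x directly and those that come through y:
  without y':      2x/81
  multiplying y':  2y/9

so (2x/81) + (2y/9)·y' = 0, and therefore
  dy/dx = -(2x/81)/(2y/9) = -x/(9y)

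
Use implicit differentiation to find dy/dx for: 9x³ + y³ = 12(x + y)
Differentiate both sides with respect to x, treating y as y(x). By the chain rule, any term containing y contributes a factor of y' = dy/dx when we differentiate it.

Move every term to one side and write the relation as F(x, y) = 0. Term by term,
  d/dx[9x^3] = 27x^2
  d/dx[-12x] = -12
  d/dx[y^3] = 3y^2·y'
  d/dx[-12y] = -12·y'

The pieces without y' make up ∂F/∂x and the coefficient of y' is ∂F/∂y:
  ∂F/∂x = 27x^2 - 12,
  ∂F/∂y = 3y^2 - 12.

Since d/dx[F] = ∂F/∂x + (∂F/∂y)·y' = 0, solve for y':
  (∂F/∂y)·y' = -∂F/∂x
  dy/dx = -(∂F/∂x)/(∂F/∂y) = -(27x^2 - 12)/(3y^2 - 12) = (4 - 9x^2)/(y^2 - 4)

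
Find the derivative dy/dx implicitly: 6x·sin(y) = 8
Differentiate both sides with respect to x, treating y as y(x). By the chain rule, any term containing y contributes a factor of y' = dy/dx when we differentiate it.

Move every term to one side and write the relation as F(x, y) = 0. Term by term,
  d/dx[6x·sin(y)] = 6x·y'·cos(y) + 6sin(y)
  d/dx[-8] = 0

The pieces without y' make up ∂F/∂x and the coefficient of y' is ∂F/∂y:
  ∂F/∂x = 6sin(y),
  ∂F/∂y = 6x·cos(y).

Since d/dx[F] = ∂F/∂x + (∂F/∂y)·y' = 0, solve for y':
  (∂F/∂y)·y' = -∂F/∂x
  dy/dx = -(∂F/∂x)/(∂F/∂y) = -(6sin(y))/(6x·cos(y)) = -tan(y)/x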